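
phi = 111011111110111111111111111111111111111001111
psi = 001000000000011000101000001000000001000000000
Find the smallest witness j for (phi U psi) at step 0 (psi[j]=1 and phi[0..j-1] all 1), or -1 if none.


(phi U psi) at 0: need smallest j with psi[j]=1 and phi[i]=1 for all i in [0,j).
Scan from step 0:
  step 0: phi=1, psi=0 -> continue
  step 1: phi=1, psi=0 -> continue
  step 2: psi=1 and phi held for [0,2) -> witness found
Witness step = 2

2


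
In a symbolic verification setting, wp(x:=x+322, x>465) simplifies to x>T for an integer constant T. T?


Formula: wp(x:=E, P) = P[E/x] (substitute E for x in postcondition)
Step 1: Postcondition: x>465
Step 2: Substitute x+322 for x: x+322>465
Step 3: Solve for x: x > 465-322 = 143

143


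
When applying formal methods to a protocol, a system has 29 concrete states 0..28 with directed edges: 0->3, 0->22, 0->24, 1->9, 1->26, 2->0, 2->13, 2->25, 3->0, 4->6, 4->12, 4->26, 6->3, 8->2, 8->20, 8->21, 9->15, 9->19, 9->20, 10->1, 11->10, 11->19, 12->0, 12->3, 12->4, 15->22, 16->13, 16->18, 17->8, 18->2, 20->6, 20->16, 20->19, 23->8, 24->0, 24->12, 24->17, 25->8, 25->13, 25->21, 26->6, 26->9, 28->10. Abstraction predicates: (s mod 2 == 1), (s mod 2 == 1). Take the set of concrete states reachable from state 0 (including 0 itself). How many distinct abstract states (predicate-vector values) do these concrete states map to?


BFS from 0:
Concrete reachable: {0, 2, 3, 4, 6, 8, 9, 12, 13, 15, 16, 17, 18, 19, 20, 21, 22, 24, 25, 26}
Abstract via predicates (s mod 2 == 1), (s mod 2 == 1):
  (0,0) <- {0, 2, 4, 6, 8, 12, 16, 18, 20, 22, 24, 26}
  (1,1) <- {3, 9, 13, 15, 17, 19, 21, 25}
Distinct abstract states = 2

2


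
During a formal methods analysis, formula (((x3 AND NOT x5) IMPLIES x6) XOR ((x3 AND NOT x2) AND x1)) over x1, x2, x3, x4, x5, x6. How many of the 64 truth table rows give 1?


Formula: (((x3 AND NOT x5) IMPLIES x6) XOR ((x3 AND NOT x2) AND x1)) over 6 vars (64 rows)
Evaluate each row (x1, x2, x3, x4, x5, x6 as bits, MSB first):
  row 0 [000000]: (((0 AND NOT 0) IMPLIES 0) XOR ((0 AND NOT 0) AND 0)) -> 1
  row 1 [000001]: (((0 AND NOT 0) IMPLIES 1) XOR ((0 AND NOT 0) AND 0)) -> 1
  row 2 [000010]: (((0 AND NOT 1) IMPLIES 0) XOR ((0 AND NOT 0) AND 0)) -> 1
  row 3 [000011]: (((0 AND NOT 1) IMPLIES 1) XOR ((0 AND NOT 0) AND 0)) -> 1
  row 4 [000100]: (((0 AND NOT 0) IMPLIES 0) XOR ((0 AND NOT 0) AND 0)) -> 1
  (every remaining row is evaluated the same way; all 64 results are listed next)
Full result column, 8 rows per line (x1,x2,x3 fixed per line; x4,x5,x6 runs 000..111 left to right):
  rows 0-7 [x1,x2,x3=000]: 11111111  (ones: 8)
  rows 8-15 [x1,x2,x3=001]: 01110111  (ones: 6)
  rows 16-23 [x1,x2,x3=010]: 11111111  (ones: 8)
  rows 24-31 [x1,x2,x3=011]: 01110111  (ones: 6)
  rows 32-39 [x1,x2,x3=100]: 11111111  (ones: 8)
  rows 40-47 [x1,x2,x3=101]: 10001000  (ones: 2)
  rows 48-55 [x1,x2,x3=110]: 11111111  (ones: 8)
  rows 56-63 [x1,x2,x3=111]: 01110111  (ones: 6)
Count of 1-rows = 8+6+8+6+8+2+8+6 = 52

52


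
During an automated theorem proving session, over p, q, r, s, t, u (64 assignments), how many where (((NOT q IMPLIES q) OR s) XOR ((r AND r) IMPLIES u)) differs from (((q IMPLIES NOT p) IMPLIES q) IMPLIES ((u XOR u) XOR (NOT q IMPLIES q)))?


F1 = (((NOT q IMPLIES q) OR s) XOR ((r AND r) IMPLIES u))
F2 = (((q IMPLIES NOT p) IMPLIES q) IMPLIES ((u XOR u) XOR (NOT q IMPLIES q)))
Evaluate both on each of 64 rows (bits = p,q,r,s,t,u):
  row 0 [000000]: F1=1 F2=1 -> 0
  row 1 [000001]: F1=1 F2=1 -> 0
  row 2 [000010]: F1=1 F2=1 -> 0
  row 3 [000011]: F1=1 F2=1 -> 0
  row 4 [000100]: F1=0 F2=1 (differ) -> 1
  (every remaining row is evaluated the same way; all 64 results are listed next)
Full result column, 8 rows per line (p,q,r fixed per line; s,t,u runs 000..111 left to right):
  rows 0-7 [p,q,r=000]: 00001111  (ones: 4)
  rows 8-15 [p,q,r=001]: 10100101  (ones: 4)
  rows 16-23 [p,q,r=010]: 11111111  (ones: 8)
  rows 24-31 [p,q,r=011]: 01010101  (ones: 4)
  rows 32-39 [p,q,r=100]: 00001111  (ones: 4)
  rows 40-47 [p,q,r=101]: 10100101  (ones: 4)
  rows 48-55 [p,q,r=110]: 11111111  (ones: 8)
  rows 56-63 [p,q,r=111]: 01010101  (ones: 4)
Disagreements = 4+4+8+4+4+4+8+4 = 40

40


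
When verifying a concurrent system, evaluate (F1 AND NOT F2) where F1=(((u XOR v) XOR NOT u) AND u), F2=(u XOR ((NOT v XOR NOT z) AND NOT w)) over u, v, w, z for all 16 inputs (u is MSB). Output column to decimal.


F1 = (((u XOR v) XOR NOT u) AND u)
F2 = (u XOR ((NOT v XOR NOT z) AND NOT w))
Counterexample to F1=>F2 is where F1=1 and F2=0.
Evaluate each row (bits = u,v,w,z, MSB first):
  row 0 [0000]: F1=0 F2=0 -> F1&~F2 -> 0
  row 1 [0001]: F1=0 F2=1 -> F1&~F2 -> 0
  row 2 [0010]: F1=0 F2=0 -> F1&~F2 -> 0
  row 3 [0011]: F1=0 F2=0 -> F1&~F2 -> 0
  row 4 [0100]: F1=0 F2=1 -> F1&~F2 -> 0
  row 5 [0101]: F1=0 F2=0 -> F1&~F2 -> 0
  row 6 [0110]: F1=0 F2=0 -> F1&~F2 -> 0
  row 7 [0111]: F1=0 F2=0 -> F1&~F2 -> 0
  row 8 [1000]: F1=1 F2=1 -> F1&~F2 -> 0
  row 9 [1001]: F1=1 F2=0 -> F1&~F2 -> 1
  row 10 [1010]: F1=1 F2=1 -> F1&~F2 -> 0
  row 11 [1011]: F1=1 F2=1 -> F1&~F2 -> 0
  row 12 [1100]: F1=0 F2=0 -> F1&~F2 -> 0
  row 13 [1101]: F1=0 F2=1 -> F1&~F2 -> 0
  row 14 [1110]: F1=0 F2=1 -> F1&~F2 -> 0
  row 15 [1111]: F1=0 F2=1 -> F1&~F2 -> 0
Full result column, 4 rows per line (u,v fixed per line; w,z runs 00..11 left to right):
  rows 0-3 [u,v=00]: 0000  = hex 0
  rows 4-7 [u,v=01]: 0000  = hex 0
  rows 8-11 [u,v=10]: 0100  = hex 4
  rows 12-15 [u,v=11]: 0000  = hex 0
Counterexample vector (row 0 .. row 15) = 0000000001000000
Output column grouped in 4s = 0000 0000 0100 0000 = 0x0040
Convert to decimal digit by digit (value = value*16 + digit):
  0 -> 0
  0*16 + 0 = 0
  0*16 + 4 = 4
  4*16 + 0 = 64
Decimal = 64

64


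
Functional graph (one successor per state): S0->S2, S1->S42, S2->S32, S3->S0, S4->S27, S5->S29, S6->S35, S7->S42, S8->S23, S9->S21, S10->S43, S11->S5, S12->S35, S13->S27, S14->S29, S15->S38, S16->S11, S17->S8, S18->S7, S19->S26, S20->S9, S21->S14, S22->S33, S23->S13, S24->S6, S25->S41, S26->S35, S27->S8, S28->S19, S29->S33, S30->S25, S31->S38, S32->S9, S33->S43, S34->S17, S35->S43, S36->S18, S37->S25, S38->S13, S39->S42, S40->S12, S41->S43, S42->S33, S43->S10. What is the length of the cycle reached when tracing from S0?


Trace from S0 until a state repeats:
  S0 -> S2 -> S32 -> S9 -> S21 -> S14 -> S29 -> S33 -> S43 -> S10 -> S43
S43 first seen at step 8, revisited at step 10.
Cycle length = 10 - 8 = 2

2


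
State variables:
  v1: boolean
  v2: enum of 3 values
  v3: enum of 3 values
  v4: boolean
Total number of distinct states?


State space = product of domain sizes of all variables.
Domain sizes:
  v1 (boolean): 2
  v2 (enum of 3 values): 3
  v3 (enum of 3 values): 3
  v4 (boolean): 2
Product = 2 * 3 * 3 * 2 = 36

36


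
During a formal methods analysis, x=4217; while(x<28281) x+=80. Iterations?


Step 1: x goes from 4217 toward 28281 by 80; the body runs while x<28281, so iterations = ceil((bound-start)/step)
Step 2: Distance=24064
Step 3: ceil(24064/80)=301

301


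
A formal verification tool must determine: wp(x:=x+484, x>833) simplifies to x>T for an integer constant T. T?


Formula: wp(x:=E, P) = P[E/x] (substitute E for x in postcondition)
Step 1: Postcondition: x>833
Step 2: Substitute x+484 for x: x+484>833
Step 3: Solve for x: x > 833-484 = 349

349


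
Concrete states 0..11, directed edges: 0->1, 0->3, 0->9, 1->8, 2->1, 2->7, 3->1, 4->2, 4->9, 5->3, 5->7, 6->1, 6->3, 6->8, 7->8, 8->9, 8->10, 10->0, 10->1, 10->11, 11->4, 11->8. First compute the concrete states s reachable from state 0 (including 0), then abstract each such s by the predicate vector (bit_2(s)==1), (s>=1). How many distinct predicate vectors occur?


BFS from 0:
Concrete reachable: {0, 1, 2, 3, 4, 7, 8, 9, 10, 11}
Abstract via predicates (bit_2(s)==1), (s>=1):
  (0,0) <- {0}
  (0,1) <- {1, 2, 3, 8, 9, 10, 11}
  (1,1) <- {4, 7}
Distinct abstract states = 3

3


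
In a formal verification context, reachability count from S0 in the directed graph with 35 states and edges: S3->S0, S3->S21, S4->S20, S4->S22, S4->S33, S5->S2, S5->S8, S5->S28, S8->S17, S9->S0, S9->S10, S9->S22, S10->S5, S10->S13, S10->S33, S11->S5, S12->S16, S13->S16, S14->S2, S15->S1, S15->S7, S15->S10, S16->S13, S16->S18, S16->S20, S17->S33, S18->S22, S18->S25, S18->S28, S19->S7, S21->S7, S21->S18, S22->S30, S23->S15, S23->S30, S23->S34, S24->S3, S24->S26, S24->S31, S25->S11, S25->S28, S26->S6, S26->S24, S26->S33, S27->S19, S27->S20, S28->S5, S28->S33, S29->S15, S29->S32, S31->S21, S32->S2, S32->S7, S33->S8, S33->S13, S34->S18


BFS from S0:
  layer 0: {S0}
Reachable set: {S0}
Count = 1

1


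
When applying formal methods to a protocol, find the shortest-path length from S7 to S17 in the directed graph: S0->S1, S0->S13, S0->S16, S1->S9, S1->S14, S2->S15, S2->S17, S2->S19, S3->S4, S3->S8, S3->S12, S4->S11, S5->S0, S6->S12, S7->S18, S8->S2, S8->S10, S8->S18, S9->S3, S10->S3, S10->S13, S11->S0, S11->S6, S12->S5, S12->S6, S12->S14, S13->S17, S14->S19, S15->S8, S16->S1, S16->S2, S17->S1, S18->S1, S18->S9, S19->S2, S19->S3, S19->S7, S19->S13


BFS layer-by-layer from S7:
  dist 0: {S7}
  dist 1: {S18}
  dist 2: {S1, S9}
  dist 3: {S3, S14}
  dist 4: {S4, S8, S12, S19}
  dist 5: {S2, S5, S6, S10, S11, S13}
  dist 6: {S0, S15, S17}
  -> S17 reached at distance 6
Shortest path length = 6

6


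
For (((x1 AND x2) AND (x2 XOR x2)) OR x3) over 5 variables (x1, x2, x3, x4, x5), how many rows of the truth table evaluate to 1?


Formula: (((x1 AND x2) AND (x2 XOR x2)) OR x3) over 5 vars (32 rows)
Evaluate each row (x1, x2, x3, x4, x5 as bits, MSB first):
  row 0 [00000]: (((0 AND 0) AND (0 XOR 0)) OR 0) -> 0
  row 1 [00001]: (((0 AND 0) AND (0 XOR 0)) OR 0) -> 0
  row 2 [00010]: (((0 AND 0) AND (0 XOR 0)) OR 0) -> 0
  row 3 [00011]: (((0 AND 0) AND (0 XOR 0)) OR 0) -> 0
  row 4 [00100]: (((0 AND 0) AND (0 XOR 0)) OR 1) -> 1
  row 5 [00101]: (((0 AND 0) AND (0 XOR 0)) OR 1) -> 1
  row 6 [00110]: (((0 AND 0) AND (0 XOR 0)) OR 1) -> 1
  row 7 [00111]: (((0 AND 0) AND (0 XOR 0)) OR 1) -> 1
  row 8 [01000]: (((0 AND 1) AND (1 XOR 1)) OR 0) -> 0
  row 9 [01001]: (((0 AND 1) AND (1 XOR 1)) OR 0) -> 0
  row 10 [01010]: (((0 AND 1) AND (1 XOR 1)) OR 0) -> 0
  row 11 [01011]: (((0 AND 1) AND (1 XOR 1)) OR 0) -> 0
  row 12 [01100]: (((0 AND 1) AND (1 XOR 1)) OR 1) -> 1
  row 13 [01101]: (((0 AND 1) AND (1 XOR 1)) OR 1) -> 1
  row 14 [01110]: (((0 AND 1) AND (1 XOR 1)) OR 1) -> 1
  row 15 [01111]: (((0 AND 1) AND (1 XOR 1)) OR 1) -> 1
  row 16 [10000]: (((1 AND 0) AND (0 XOR 0)) OR 0) -> 0
  row 17 [10001]: (((1 AND 0) AND (0 XOR 0)) OR 0) -> 0
  row 18 [10010]: (((1 AND 0) AND (0 XOR 0)) OR 0) -> 0
  row 19 [10011]: (((1 AND 0) AND (0 XOR 0)) OR 0) -> 0
  row 20 [10100]: (((1 AND 0) AND (0 XOR 0)) OR 1) -> 1
  row 21 [10101]: (((1 AND 0) AND (0 XOR 0)) OR 1) -> 1
  row 22 [10110]: (((1 AND 0) AND (0 XOR 0)) OR 1) -> 1
  row 23 [10111]: (((1 AND 0) AND (0 XOR 0)) OR 1) -> 1
  row 24 [11000]: (((1 AND 1) AND (1 XOR 1)) OR 0) -> 0
  row 25 [11001]: (((1 AND 1) AND (1 XOR 1)) OR 0) -> 0
  row 26 [11010]: (((1 AND 1) AND (1 XOR 1)) OR 0) -> 0
  row 27 [11011]: (((1 AND 1) AND (1 XOR 1)) OR 0) -> 0
  row 28 [11100]: (((1 AND 1) AND (1 XOR 1)) OR 1) -> 1
  row 29 [11101]: (((1 AND 1) AND (1 XOR 1)) OR 1) -> 1
  row 30 [11110]: (((1 AND 1) AND (1 XOR 1)) OR 1) -> 1
  row 31 [11111]: (((1 AND 1) AND (1 XOR 1)) OR 1) -> 1
Full result column, 8 rows per line (x1,x2 fixed per line; x3,x4,x5 runs 000..111 left to right):
  rows 0-7 [x1,x2=00]: 00001111  (ones: 4)
  rows 8-15 [x1,x2=01]: 00001111  (ones: 4)
  rows 16-23 [x1,x2=10]: 00001111  (ones: 4)
  rows 24-31 [x1,x2=11]: 00001111  (ones: 4)
Count of 1-rows = 4+4+4+4 = 16

16


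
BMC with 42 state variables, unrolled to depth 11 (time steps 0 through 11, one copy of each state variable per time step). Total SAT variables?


BMC unrolls to depth k, creating one copy of each state var for steps 0..k.
Step count = 11 + 1 = 12 (steps 0 through 11)
Vars per step = 42
Total = 42 * 12 = 504

504


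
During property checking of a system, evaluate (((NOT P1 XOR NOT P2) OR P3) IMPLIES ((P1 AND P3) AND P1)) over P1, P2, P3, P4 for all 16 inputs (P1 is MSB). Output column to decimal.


Formula: (((NOT P1 XOR NOT P2) OR P3) IMPLIES ((P1 AND P3) AND P1)) over P1, P2, P3, P4 (16 rows)
Evaluate each row (bits = P1,P2,P3,P4, MSB first):
  row 0 [0000]: (((NOT 0 XOR NOT 0) OR 0) IMPLIES ((0 AND 0) AND 0)) -> 1
  row 1 [0001]: (((NOT 0 XOR NOT 0) OR 0) IMPLIES ((0 AND 0) AND 0)) -> 1
  row 2 [0010]: (((NOT 0 XOR NOT 0) OR 1) IMPLIES ((0 AND 1) AND 0)) -> 0
  row 3 [0011]: (((NOT 0 XOR NOT 0) OR 1) IMPLIES ((0 AND 1) AND 0)) -> 0
  row 4 [0100]: (((NOT 0 XOR NOT 1) OR 0) IMPLIES ((0 AND 0) AND 0)) -> 0
  row 5 [0101]: (((NOT 0 XOR NOT 1) OR 0) IMPLIES ((0 AND 0) AND 0)) -> 0
  row 6 [0110]: (((NOT 0 XOR NOT 1) OR 1) IMPLIES ((0 AND 1) AND 0)) -> 0
  row 7 [0111]: (((NOT 0 XOR NOT 1) OR 1) IMPLIES ((0 AND 1) AND 0)) -> 0
  row 8 [1000]: (((NOT 1 XOR NOT 0) OR 0) IMPLIES ((1 AND 0) AND 1)) -> 0
  row 9 [1001]: (((NOT 1 XOR NOT 0) OR 0) IMPLIES ((1 AND 0) AND 1)) -> 0
  row 10 [1010]: (((NOT 1 XOR NOT 0) OR 1) IMPLIES ((1 AND 1) AND 1)) -> 1
  row 11 [1011]: (((NOT 1 XOR NOT 0) OR 1) IMPLIES ((1 AND 1) AND 1)) -> 1
  row 12 [1100]: (((NOT 1 XOR NOT 1) OR 0) IMPLIES ((1 AND 0) AND 1)) -> 1
  row 13 [1101]: (((NOT 1 XOR NOT 1) OR 0) IMPLIES ((1 AND 0) AND 1)) -> 1
  row 14 [1110]: (((NOT 1 XOR NOT 1) OR 1) IMPLIES ((1 AND 1) AND 1)) -> 1
  row 15 [1111]: (((NOT 1 XOR NOT 1) OR 1) IMPLIES ((1 AND 1) AND 1)) -> 1
Full result column, 4 rows per line (P1,P2 fixed per line; P3,P4 runs 00..11 left to right):
  rows 0-3 [P1,P2=00]: 1100  = hex C
  rows 4-7 [P1,P2=01]: 0000  = hex 0
  rows 8-11 [P1,P2=10]: 0011  = hex 3
  rows 12-15 [P1,P2=11]: 1111  = hex F
Output column (row 0 .. row 15) = 1100000000111111
Output column grouped in 4s = 1100 0000 0011 1111 = 0xC03F
Convert to decimal digit by digit (value = value*16 + digit):
  C -> 12
  12*16 + 0 = 192
  192*16 + 3 = 3075
  3075*16 + 15 (F) = 49215
Decimal = 49215

49215


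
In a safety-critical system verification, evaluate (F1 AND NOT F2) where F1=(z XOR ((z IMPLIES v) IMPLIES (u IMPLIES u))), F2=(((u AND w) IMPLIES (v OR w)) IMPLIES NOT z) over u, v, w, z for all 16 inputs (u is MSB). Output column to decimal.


F1 = (z XOR ((z IMPLIES v) IMPLIES (u IMPLIES u)))
F2 = (((u AND w) IMPLIES (v OR w)) IMPLIES NOT z)
Counterexample to F1=>F2 is where F1=1 and F2=0.
Evaluate each row (bits = u,v,w,z, MSB first):
  row 0 [0000]: F1=1 F2=1 -> F1&~F2 -> 0
  row 1 [0001]: F1=0 F2=0 -> F1&~F2 -> 0
  row 2 [0010]: F1=1 F2=1 -> F1&~F2 -> 0
  row 3 [0011]: F1=0 F2=0 -> F1&~F2 -> 0
  row 4 [0100]: F1=1 F2=1 -> F1&~F2 -> 0
  row 5 [0101]: F1=0 F2=0 -> F1&~F2 -> 0
  row 6 [0110]: F1=1 F2=1 -> F1&~F2 -> 0
  row 7 [0111]: F1=0 F2=0 -> F1&~F2 -> 0
  row 8 [1000]: F1=1 F2=1 -> F1&~F2 -> 0
  row 9 [1001]: F1=0 F2=0 -> F1&~F2 -> 0
  row 10 [1010]: F1=1 F2=1 -> F1&~F2 -> 0
  row 11 [1011]: F1=0 F2=0 -> F1&~F2 -> 0
  row 12 [1100]: F1=1 F2=1 -> F1&~F2 -> 0
  row 13 [1101]: F1=0 F2=0 -> F1&~F2 -> 0
  row 14 [1110]: F1=1 F2=1 -> F1&~F2 -> 0
  row 15 [1111]: F1=0 F2=0 -> F1&~F2 -> 0
Full result column, 4 rows per line (u,v fixed per line; w,z runs 00..11 left to right):
  rows 0-3 [u,v=00]: 0000  = hex 0
  rows 4-7 [u,v=01]: 0000  = hex 0
  rows 8-11 [u,v=10]: 0000  = hex 0
  rows 12-15 [u,v=11]: 0000  = hex 0
Counterexample vector (row 0 .. row 15) = 0000000000000000
Output column grouped in 4s = 0000 0000 0000 0000 = 0x0000
Convert to decimal digit by digit (value = value*16 + digit):
  0 -> 0
  0*16 + 0 = 0
  0*16 + 0 = 0
  0*16 + 0 = 0
Decimal = 0

0


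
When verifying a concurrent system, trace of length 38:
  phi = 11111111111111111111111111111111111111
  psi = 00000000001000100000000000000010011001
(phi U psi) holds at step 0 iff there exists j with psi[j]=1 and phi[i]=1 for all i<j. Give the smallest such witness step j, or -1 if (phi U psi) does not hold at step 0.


(phi U psi) at 0: need smallest j with psi[j]=1 and phi[i]=1 for all i in [0,j).
Scan from step 0:
  step 0: phi=1, psi=0 -> continue
  step 1: phi=1, psi=0 -> continue
  step 2: phi=1, psi=0 -> continue
  step 3: phi=1, psi=0 -> continue
  step 10: psi=1 and phi held for [0,10) -> witness found
Witness step = 10

10


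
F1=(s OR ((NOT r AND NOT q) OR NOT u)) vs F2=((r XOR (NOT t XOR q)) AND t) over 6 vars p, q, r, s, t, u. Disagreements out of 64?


F1 = (s OR ((NOT r AND NOT q) OR NOT u))
F2 = ((r XOR (NOT t XOR q)) AND t)
Evaluate both on each of 64 rows (bits = p,q,r,s,t,u):
  row 0 [000000]: F1=1 F2=0 (differ) -> 1
  row 1 [000001]: F1=1 F2=0 (differ) -> 1
  row 2 [000010]: F1=1 F2=0 (differ) -> 1
  row 3 [000011]: F1=1 F2=0 (differ) -> 1
  row 4 [000100]: F1=1 F2=0 (differ) -> 1
  (every remaining row is evaluated the same way; all 64 results are listed next)
Full result column, 8 rows per line (p,q,r fixed per line; s,t,u runs 000..111 left to right):
  rows 0-7 [p,q,r=000]: 11111111  (ones: 8)
  rows 8-15 [p,q,r=001]: 10011100  (ones: 4)
  rows 16-23 [p,q,r=010]: 10011100  (ones: 4)
  rows 24-31 [p,q,r=011]: 10101111  (ones: 6)
  rows 32-39 [p,q,r=100]: 11111111  (ones: 8)
  rows 40-47 [p,q,r=101]: 10011100  (ones: 4)
  rows 48-55 [p,q,r=110]: 10011100  (ones: 4)
  rows 56-63 [p,q,r=111]: 10101111  (ones: 6)
Disagreements = 8+4+4+6+8+4+4+6 = 44

44


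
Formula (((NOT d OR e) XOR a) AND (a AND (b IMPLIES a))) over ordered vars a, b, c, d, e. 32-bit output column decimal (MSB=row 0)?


Formula: (((NOT d OR e) XOR a) AND (a AND (b IMPLIES a))) over a, b, c, d, e (32 rows)
Evaluate each row (bits = a,b,c,d,e, MSB first):
  row 0 [00000]: (((NOT 0 OR 0) XOR 0) AND (0 AND (0 IMPLIES 0))) -> 0
  row 1 [00001]: (((NOT 0 OR 1) XOR 0) AND (0 AND (0 IMPLIES 0))) -> 0
  row 2 [00010]: (((NOT 1 OR 0) XOR 0) AND (0 AND (0 IMPLIES 0))) -> 0
  row 3 [00011]: (((NOT 1 OR 1) XOR 0) AND (0 AND (0 IMPLIES 0))) -> 0
  row 4 [00100]: (((NOT 0 OR 0) XOR 0) AND (0 AND (0 IMPLIES 0))) -> 0
  row 5 [00101]: (((NOT 0 OR 1) XOR 0) AND (0 AND (0 IMPLIES 0))) -> 0
  row 6 [00110]: (((NOT 1 OR 0) XOR 0) AND (0 AND (0 IMPLIES 0))) -> 0
  row 7 [00111]: (((NOT 1 OR 1) XOR 0) AND (0 AND (0 IMPLIES 0))) -> 0
  row 8 [01000]: (((NOT 0 OR 0) XOR 0) AND (0 AND (1 IMPLIES 0))) -> 0
  row 9 [01001]: (((NOT 0 OR 1) XOR 0) AND (0 AND (1 IMPLIES 0))) -> 0
  row 10 [01010]: (((NOT 1 OR 0) XOR 0) AND (0 AND (1 IMPLIES 0))) -> 0
  row 11 [01011]: (((NOT 1 OR 1) XOR 0) AND (0 AND (1 IMPLIES 0))) -> 0
  row 12 [01100]: (((NOT 0 OR 0) XOR 0) AND (0 AND (1 IMPLIES 0))) -> 0
  row 13 [01101]: (((NOT 0 OR 1) XOR 0) AND (0 AND (1 IMPLIES 0))) -> 0
  row 14 [01110]: (((NOT 1 OR 0) XOR 0) AND (0 AND (1 IMPLIES 0))) -> 0
  row 15 [01111]: (((NOT 1 OR 1) XOR 0) AND (0 AND (1 IMPLIES 0))) -> 0
  row 16 [10000]: (((NOT 0 OR 0) XOR 1) AND (1 AND (0 IMPLIES 1))) -> 0
  row 17 [10001]: (((NOT 0 OR 1) XOR 1) AND (1 AND (0 IMPLIES 1))) -> 0
  row 18 [10010]: (((NOT 1 OR 0) XOR 1) AND (1 AND (0 IMPLIES 1))) -> 1
  row 19 [10011]: (((NOT 1 OR 1) XOR 1) AND (1 AND (0 IMPLIES 1))) -> 0
  row 20 [10100]: (((NOT 0 OR 0) XOR 1) AND (1 AND (0 IMPLIES 1))) -> 0
  row 21 [10101]: (((NOT 0 OR 1) XOR 1) AND (1 AND (0 IMPLIES 1))) -> 0
  row 22 [10110]: (((NOT 1 OR 0) XOR 1) AND (1 AND (0 IMPLIES 1))) -> 1
  row 23 [10111]: (((NOT 1 OR 1) XOR 1) AND (1 AND (0 IMPLIES 1))) -> 0
  row 24 [11000]: (((NOT 0 OR 0) XOR 1) AND (1 AND (1 IMPLIES 1))) -> 0
  row 25 [11001]: (((NOT 0 OR 1) XOR 1) AND (1 AND (1 IMPLIES 1))) -> 0
  row 26 [11010]: (((NOT 1 OR 0) XOR 1) AND (1 AND (1 IMPLIES 1))) -> 1
  row 27 [11011]: (((NOT 1 OR 1) XOR 1) AND (1 AND (1 IMPLIES 1))) -> 0
  row 28 [11100]: (((NOT 0 OR 0) XOR 1) AND (1 AND (1 IMPLIES 1))) -> 0
  row 29 [11101]: (((NOT 0 OR 1) XOR 1) AND (1 AND (1 IMPLIES 1))) -> 0
  row 30 [11110]: (((NOT 1 OR 0) XOR 1) AND (1 AND (1 IMPLIES 1))) -> 1
  row 31 [11111]: (((NOT 1 OR 1) XOR 1) AND (1 AND (1 IMPLIES 1))) -> 0
Full result column, 4 rows per line (a,b,c fixed per line; d,e runs 00..11 left to right):
  rows 0-3 [a,b,c=000]: 0000  = hex 0
  rows 4-7 [a,b,c=001]: 0000  = hex 0
  rows 8-11 [a,b,c=010]: 0000  = hex 0
  rows 12-15 [a,b,c=011]: 0000  = hex 0
  rows 16-19 [a,b,c=100]: 0010  = hex 2
  rows 20-23 [a,b,c=101]: 0010  = hex 2
  rows 24-27 [a,b,c=110]: 0010  = hex 2
  rows 28-31 [a,b,c=111]: 0010  = hex 2
Output column (row 0 .. row 31) = 00000000000000000010001000100010
Output column grouped in 4s = 0000 0000 0000 0000 0010 0010 0010 0010 = 0x00002222
Convert to decimal digit by digit (value = value*16 + digit):
  0 -> 0
  0*16 + 0 = 0
  0*16 + 0 = 0
  0*16 + 0 = 0
  0*16 + 2 = 2
  2*16 + 2 = 34
  34*16 + 2 = 546
  546*16 + 2 = 8738
Decimal = 8738

8738


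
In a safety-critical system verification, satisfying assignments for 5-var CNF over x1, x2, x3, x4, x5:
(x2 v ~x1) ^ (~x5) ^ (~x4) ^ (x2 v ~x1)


CNF with 4 clauses over 5 vars (32 assignments).
An assignment satisfies CNF iff every clause has >=1 true literal.
Check each row (bits = x1,x2,x3,x4,x5; clause T/F shown):
  row 0 [00000]: clauses=TTTT -> 1
  row 1 [00001]: clauses=TFTT -> 0
  row 2 [00010]: clauses=TTFT -> 0
  row 3 [00011]: clauses=TFFT -> 0
  row 4 [00100]: clauses=TTTT -> 1
  row 5 [00101]: clauses=TFTT -> 0
  row 6 [00110]: clauses=TTFT -> 0
  row 7 [00111]: clauses=TFFT -> 0
  row 8 [01000]: clauses=TTTT -> 1
  row 9 [01001]: clauses=TFTT -> 0
  row 10 [01010]: clauses=TTFT -> 0
  row 11 [01011]: clauses=TFFT -> 0
  row 12 [01100]: clauses=TTTT -> 1
  row 13 [01101]: clauses=TFTT -> 0
  row 14 [01110]: clauses=TTFT -> 0
  row 15 [01111]: clauses=TFFT -> 0
  row 16 [10000]: clauses=FTTF -> 0
  row 17 [10001]: clauses=FFTF -> 0
  row 18 [10010]: clauses=FTFF -> 0
  row 19 [10011]: clauses=FFFF -> 0
  row 20 [10100]: clauses=FTTF -> 0
  row 21 [10101]: clauses=FFTF -> 0
  row 22 [10110]: clauses=FTFF -> 0
  row 23 [10111]: clauses=FFFF -> 0
  row 24 [11000]: clauses=TTTT -> 1
  row 25 [11001]: clauses=TFTT -> 0
  row 26 [11010]: clauses=TTFT -> 0
  row 27 [11011]: clauses=TFFT -> 0
  row 28 [11100]: clauses=TTTT -> 1
  row 29 [11101]: clauses=TFTT -> 0
  row 30 [11110]: clauses=TTFT -> 0
  row 31 [11111]: clauses=TFFT -> 0
Full result column, 8 rows per line (x1,x2 fixed per line; x3,x4,x5 runs 000..111 left to right):
  rows 0-7 [x1,x2=00]: 10001000  (ones: 2)
  rows 8-15 [x1,x2=01]: 10001000  (ones: 2)
  rows 16-23 [x1,x2=10]: 00000000  (ones: 0)
  rows 24-31 [x1,x2=11]: 10001000  (ones: 2)
Satisfying assignments = 2+2+0+2 = 6

6


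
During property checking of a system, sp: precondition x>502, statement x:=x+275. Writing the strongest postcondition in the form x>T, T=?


Formula: sp(P, x:=E) = exists old_x. (x = E[old_x/x]) AND P[old_x/x] (old_x is the value of x before the assignment; eliminate old_x by solving x = E[old_x/x] for old_x)
Step 1: Precondition P: x>502, i.e. old_x > 502
Step 2: Assignment gives x = old_x + 275, so old_x = x - 275
Step 3: Substitute into P: x - 275 > 502
Step 4: Simplify: x > 502+275 = 777

777


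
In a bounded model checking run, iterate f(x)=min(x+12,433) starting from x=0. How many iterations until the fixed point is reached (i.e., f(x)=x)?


Step 1: x=0, cap=433, increment=12
Step 2: x grows by 12 each step until capped at 433; fixed point is x=433
Step 3: iterations = ceil(433/12) = 37

37


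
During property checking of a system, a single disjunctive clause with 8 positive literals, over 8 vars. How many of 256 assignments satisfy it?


Step 1: Total=2^8=256
Step 2: Unsat when all 8 false: 2^0=1
Step 3: Sat=256-1=255

255


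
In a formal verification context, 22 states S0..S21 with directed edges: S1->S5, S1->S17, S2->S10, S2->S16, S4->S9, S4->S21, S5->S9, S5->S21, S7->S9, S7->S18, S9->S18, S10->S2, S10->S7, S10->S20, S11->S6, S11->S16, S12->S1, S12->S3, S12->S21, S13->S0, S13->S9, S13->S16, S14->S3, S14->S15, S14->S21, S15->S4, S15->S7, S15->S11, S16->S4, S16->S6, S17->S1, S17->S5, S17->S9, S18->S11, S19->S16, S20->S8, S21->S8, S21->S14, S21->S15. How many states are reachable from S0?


BFS from S0:
  layer 0: {S0}
Reachable set: {S0}
Count = 1

1


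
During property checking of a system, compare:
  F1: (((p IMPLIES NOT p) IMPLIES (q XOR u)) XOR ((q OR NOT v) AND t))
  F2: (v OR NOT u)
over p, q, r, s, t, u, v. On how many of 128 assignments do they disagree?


F1 = (((p IMPLIES NOT p) IMPLIES (q XOR u)) XOR ((q OR NOT v) AND t))
F2 = (v OR NOT u)
Evaluate both on each of 128 rows (bits = p,q,r,s,t,u,v):
  row 0 [0000000]: F1=0 F2=1 (differ) -> 1
  row 1 [0000001]: F1=0 F2=1 (differ) -> 1
  row 2 [0000010]: F1=1 F2=0 (differ) -> 1
  row 3 [0000011]: F1=1 F2=1 -> 0
  row 4 [0000100]: F1=1 F2=1 -> 0
  (every remaining row is evaluated the same way; all 128 results are listed next)
Full result column, 8 rows per line (p,q,r,s fixed per line; t,u,v runs 000..111 left to right):
  rows 0-7 [p,q,r,s=0000]: 11100100  (ones: 4)
  rows 8-15 [p,q,r,s=0001]: 11100100  (ones: 4)
  rows 16-23 [p,q,r,s=0010]: 11100100  (ones: 4)
  rows 24-31 [p,q,r,s=0011]: 11100100  (ones: 4)
  rows 32-39 [p,q,r,s=0100]: 00011110  (ones: 4)
  rows 40-47 [p,q,r,s=0101]: 00011110  (ones: 4)
  rows 48-55 [p,q,r,s=0110]: 00011110  (ones: 4)
  rows 56-63 [p,q,r,s=0111]: 00011110  (ones: 4)
  rows 64-71 [p,q,r,s=1000]: 00101000  (ones: 2)
  rows 72-79 [p,q,r,s=1001]: 00101000  (ones: 2)
  rows 80-87 [p,q,r,s=1010]: 00101000  (ones: 2)
  rows 88-95 [p,q,r,s=1011]: 00101000  (ones: 2)
  rows 96-103 [p,q,r,s=1100]: 00101101  (ones: 4)
  rows 104-111 [p,q,r,s=1101]: 00101101  (ones: 4)
  rows 112-119 [p,q,r,s=1110]: 00101101  (ones: 4)
  rows 120-127 [p,q,r,s=1111]: 00101101  (ones: 4)
Disagreements = 4+4+4+4+4+4+4+4+2+2+2+2+4+4+4+4 = 56

56


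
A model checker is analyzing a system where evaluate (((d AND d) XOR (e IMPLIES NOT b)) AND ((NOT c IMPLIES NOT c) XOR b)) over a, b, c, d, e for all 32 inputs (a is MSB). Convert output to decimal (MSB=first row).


Formula: (((d AND d) XOR (e IMPLIES NOT b)) AND ((NOT c IMPLIES NOT c) XOR b)) over a, b, c, d, e (32 rows)
Evaluate each row (bits = a,b,c,d,e, MSB first):
  row 0 [00000]: (((0 AND 0) XOR (0 IMPLIES NOT 0)) AND ((NOT 0 IMPLIES NOT 0) XOR 0)) -> 1
  row 1 [00001]: (((0 AND 0) XOR (1 IMPLIES NOT 0)) AND ((NOT 0 IMPLIES NOT 0) XOR 0)) -> 1
  row 2 [00010]: (((1 AND 1) XOR (0 IMPLIES NOT 0)) AND ((NOT 0 IMPLIES NOT 0) XOR 0)) -> 0
  row 3 [00011]: (((1 AND 1) XOR (1 IMPLIES NOT 0)) AND ((NOT 0 IMPLIES NOT 0) XOR 0)) -> 0
  row 4 [00100]: (((0 AND 0) XOR (0 IMPLIES NOT 0)) AND ((NOT 1 IMPLIES NOT 1) XOR 0)) -> 1
  row 5 [00101]: (((0 AND 0) XOR (1 IMPLIES NOT 0)) AND ((NOT 1 IMPLIES NOT 1) XOR 0)) -> 1
  row 6 [00110]: (((1 AND 1) XOR (0 IMPLIES NOT 0)) AND ((NOT 1 IMPLIES NOT 1) XOR 0)) -> 0
  row 7 [00111]: (((1 AND 1) XOR (1 IMPLIES NOT 0)) AND ((NOT 1 IMPLIES NOT 1) XOR 0)) -> 0
  row 8 [01000]: (((0 AND 0) XOR (0 IMPLIES NOT 1)) AND ((NOT 0 IMPLIES NOT 0) XOR 1)) -> 0
  row 9 [01001]: (((0 AND 0) XOR (1 IMPLIES NOT 1)) AND ((NOT 0 IMPLIES NOT 0) XOR 1)) -> 0
  row 10 [01010]: (((1 AND 1) XOR (0 IMPLIES NOT 1)) AND ((NOT 0 IMPLIES NOT 0) XOR 1)) -> 0
  row 11 [01011]: (((1 AND 1) XOR (1 IMPLIES NOT 1)) AND ((NOT 0 IMPLIES NOT 0) XOR 1)) -> 0
  row 12 [01100]: (((0 AND 0) XOR (0 IMPLIES NOT 1)) AND ((NOT 1 IMPLIES NOT 1) XOR 1)) -> 0
  row 13 [01101]: (((0 AND 0) XOR (1 IMPLIES NOT 1)) AND ((NOT 1 IMPLIES NOT 1) XOR 1)) -> 0
  row 14 [01110]: (((1 AND 1) XOR (0 IMPLIES NOT 1)) AND ((NOT 1 IMPLIES NOT 1) XOR 1)) -> 0
  row 15 [01111]: (((1 AND 1) XOR (1 IMPLIES NOT 1)) AND ((NOT 1 IMPLIES NOT 1) XOR 1)) -> 0
  row 16 [10000]: (((0 AND 0) XOR (0 IMPLIES NOT 0)) AND ((NOT 0 IMPLIES NOT 0) XOR 0)) -> 1
  row 17 [10001]: (((0 AND 0) XOR (1 IMPLIES NOT 0)) AND ((NOT 0 IMPLIES NOT 0) XOR 0)) -> 1
  row 18 [10010]: (((1 AND 1) XOR (0 IMPLIES NOT 0)) AND ((NOT 0 IMPLIES NOT 0) XOR 0)) -> 0
  row 19 [10011]: (((1 AND 1) XOR (1 IMPLIES NOT 0)) AND ((NOT 0 IMPLIES NOT 0) XOR 0)) -> 0
  row 20 [10100]: (((0 AND 0) XOR (0 IMPLIES NOT 0)) AND ((NOT 1 IMPLIES NOT 1) XOR 0)) -> 1
  row 21 [10101]: (((0 AND 0) XOR (1 IMPLIES NOT 0)) AND ((NOT 1 IMPLIES NOT 1) XOR 0)) -> 1
  row 22 [10110]: (((1 AND 1) XOR (0 IMPLIES NOT 0)) AND ((NOT 1 IMPLIES NOT 1) XOR 0)) -> 0
  row 23 [10111]: (((1 AND 1) XOR (1 IMPLIES NOT 0)) AND ((NOT 1 IMPLIES NOT 1) XOR 0)) -> 0
  row 24 [11000]: (((0 AND 0) XOR (0 IMPLIES NOT 1)) AND ((NOT 0 IMPLIES NOT 0) XOR 1)) -> 0
  row 25 [11001]: (((0 AND 0) XOR (1 IMPLIES NOT 1)) AND ((NOT 0 IMPLIES NOT 0) XOR 1)) -> 0
  row 26 [11010]: (((1 AND 1) XOR (0 IMPLIES NOT 1)) AND ((NOT 0 IMPLIES NOT 0) XOR 1)) -> 0
  row 27 [11011]: (((1 AND 1) XOR (1 IMPLIES NOT 1)) AND ((NOT 0 IMPLIES NOT 0) XOR 1)) -> 0
  row 28 [11100]: (((0 AND 0) XOR (0 IMPLIES NOT 1)) AND ((NOT 1 IMPLIES NOT 1) XOR 1)) -> 0
  row 29 [11101]: (((0 AND 0) XOR (1 IMPLIES NOT 1)) AND ((NOT 1 IMPLIES NOT 1) XOR 1)) -> 0
  row 30 [11110]: (((1 AND 1) XOR (0 IMPLIES NOT 1)) AND ((NOT 1 IMPLIES NOT 1) XOR 1)) -> 0
  row 31 [11111]: (((1 AND 1) XOR (1 IMPLIES NOT 1)) AND ((NOT 1 IMPLIES NOT 1) XOR 1)) -> 0
Full result column, 4 rows per line (a,b,c fixed per line; d,e runs 00..11 left to right):
  rows 0-3 [a,b,c=000]: 1100  = hex C
  rows 4-7 [a,b,c=001]: 1100  = hex C
  rows 8-11 [a,b,c=010]: 0000  = hex 0
  rows 12-15 [a,b,c=011]: 0000  = hex 0
  rows 16-19 [a,b,c=100]: 1100  = hex C
  rows 20-23 [a,b,c=101]: 1100  = hex C
  rows 24-27 [a,b,c=110]: 0000  = hex 0
  rows 28-31 [a,b,c=111]: 0000  = hex 0
Output column (row 0 .. row 31) = 11001100000000001100110000000000
Output column grouped in 4s = 1100 1100 0000 0000 1100 1100 0000 0000 = 0xCC00CC00
Convert to decimal digit by digit (value = value*16 + digit):
  C -> 12
  12*16 + 12 (C) = 204
  204*16 + 0 = 3264
  3264*16 + 0 = 52224
  52224*16 + 12 (C) = 835596
  835596*16 + 12 (C) = 13369548
  13369548*16 + 0 = 213912768
  213912768*16 + 0 = 3422604288
Decimal = 3422604288

3422604288


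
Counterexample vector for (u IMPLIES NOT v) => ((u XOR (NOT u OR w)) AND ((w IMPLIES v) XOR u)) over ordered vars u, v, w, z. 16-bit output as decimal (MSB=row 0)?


F1 = (u IMPLIES NOT v)
F2 = ((u XOR (NOT u OR w)) AND ((w IMPLIES v) XOR u))
Counterexample to F1=>F2 is where F1=1 and F2=0.
Evaluate each row (bits = u,v,w,z, MSB first):
  row 0 [0000]: F1=1 F2=1 -> F1&~F2 -> 0
  row 1 [0001]: F1=1 F2=1 -> F1&~F2 -> 0
  row 2 [0010]: F1=1 F2=0 -> F1&~F2 -> 1
  row 3 [0011]: F1=1 F2=0 -> F1&~F2 -> 1
  row 4 [0100]: F1=1 F2=1 -> F1&~F2 -> 0
  row 5 [0101]: F1=1 F2=1 -> F1&~F2 -> 0
  row 6 [0110]: F1=1 F2=1 -> F1&~F2 -> 0
  row 7 [0111]: F1=1 F2=1 -> F1&~F2 -> 0
  row 8 [1000]: F1=1 F2=0 -> F1&~F2 -> 1
  row 9 [1001]: F1=1 F2=0 -> F1&~F2 -> 1
  row 10 [1010]: F1=1 F2=0 -> F1&~F2 -> 1
  row 11 [1011]: F1=1 F2=0 -> F1&~F2 -> 1
  row 12 [1100]: F1=0 F2=0 -> F1&~F2 -> 0
  row 13 [1101]: F1=0 F2=0 -> F1&~F2 -> 0
  row 14 [1110]: F1=0 F2=0 -> F1&~F2 -> 0
  row 15 [1111]: F1=0 F2=0 -> F1&~F2 -> 0
Full result column, 4 rows per line (u,v fixed per line; w,z runs 00..11 left to right):
  rows 0-3 [u,v=00]: 0011  = hex 3
  rows 4-7 [u,v=01]: 0000  = hex 0
  rows 8-11 [u,v=10]: 1111  = hex F
  rows 12-15 [u,v=11]: 0000  = hex 0
Counterexample vector (row 0 .. row 15) = 0011000011110000
Output column grouped in 4s = 0011 0000 1111 0000 = 0x30F0
Convert to decimal digit by digit (value = value*16 + digit):
  3 -> 3
  3*16 + 0 = 48
  48*16 + 15 (F) = 783
  783*16 + 0 = 12528
Decimal = 12528

12528


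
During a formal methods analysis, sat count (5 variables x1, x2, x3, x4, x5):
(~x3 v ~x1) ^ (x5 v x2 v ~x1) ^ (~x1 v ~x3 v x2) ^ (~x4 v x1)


CNF with 4 clauses over 5 vars (32 assignments).
An assignment satisfies CNF iff every clause has >=1 true literal.
Check each row (bits = x1,x2,x3,x4,x5; clause T/F shown):
  row 0 [00000]: clauses=TTTT -> 1
  row 1 [00001]: clauses=TTTT -> 1
  row 2 [00010]: clauses=TTTF -> 0
  row 3 [00011]: clauses=TTTF -> 0
  row 4 [00100]: clauses=TTTT -> 1
  row 5 [00101]: clauses=TTTT -> 1
  row 6 [00110]: clauses=TTTF -> 0
  row 7 [00111]: clauses=TTTF -> 0
  row 8 [01000]: clauses=TTTT -> 1
  row 9 [01001]: clauses=TTTT -> 1
  row 10 [01010]: clauses=TTTF -> 0
  row 11 [01011]: clauses=TTTF -> 0
  row 12 [01100]: clauses=TTTT -> 1
  row 13 [01101]: clauses=TTTT -> 1
  row 14 [01110]: clauses=TTTF -> 0
  row 15 [01111]: clauses=TTTF -> 0
  row 16 [10000]: clauses=TFTT -> 0
  row 17 [10001]: clauses=TTTT -> 1
  row 18 [10010]: clauses=TFTT -> 0
  row 19 [10011]: clauses=TTTT -> 1
  row 20 [10100]: clauses=FFFT -> 0
  row 21 [10101]: clauses=FTFT -> 0
  row 22 [10110]: clauses=FFFT -> 0
  row 23 [10111]: clauses=FTFT -> 0
  row 24 [11000]: clauses=TTTT -> 1
  row 25 [11001]: clauses=TTTT -> 1
  row 26 [11010]: clauses=TTTT -> 1
  row 27 [11011]: clauses=TTTT -> 1
  row 28 [11100]: clauses=FTTT -> 0
  row 29 [11101]: clauses=FTTT -> 0
  row 30 [11110]: clauses=FTTT -> 0
  row 31 [11111]: clauses=FTTT -> 0
Full result column, 8 rows per line (x1,x2 fixed per line; x3,x4,x5 runs 000..111 left to right):
  rows 0-7 [x1,x2=00]: 11001100  (ones: 4)
  rows 8-15 [x1,x2=01]: 11001100  (ones: 4)
  rows 16-23 [x1,x2=10]: 01010000  (ones: 2)
  rows 24-31 [x1,x2=11]: 11110000  (ones: 4)
Satisfying assignments = 4+4+2+4 = 14

14


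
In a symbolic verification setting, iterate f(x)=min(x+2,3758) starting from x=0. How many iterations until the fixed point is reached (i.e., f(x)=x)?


Step 1: x=0, cap=3758, increment=2
Step 2: x grows by 2 each step until capped at 3758; fixed point is x=3758
Step 3: iterations = ceil(3758/2) = 1879

1879


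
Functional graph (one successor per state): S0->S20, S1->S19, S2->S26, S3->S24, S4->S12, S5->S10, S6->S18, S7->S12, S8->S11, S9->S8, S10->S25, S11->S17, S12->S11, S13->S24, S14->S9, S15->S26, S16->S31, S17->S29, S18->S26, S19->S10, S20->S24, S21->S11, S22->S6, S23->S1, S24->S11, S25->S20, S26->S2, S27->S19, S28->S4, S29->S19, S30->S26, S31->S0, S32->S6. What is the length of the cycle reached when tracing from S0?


Trace from S0 until a state repeats:
  S0 -> S20 -> S24 -> S11 -> S17 -> S29 -> S19 -> S10 -> S25 -> S20
S20 first seen at step 1, revisited at step 9.
Cycle length = 9 - 1 = 8

8


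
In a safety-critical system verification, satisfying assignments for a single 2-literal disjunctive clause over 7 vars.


Step 1: Total=2^7=128
Step 2: Unsat when all 2 false: 2^5=32
Step 3: Sat=128-32=96

96


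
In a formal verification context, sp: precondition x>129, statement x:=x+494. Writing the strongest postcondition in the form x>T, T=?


Formula: sp(P, x:=E) = exists old_x. (x = E[old_x/x]) AND P[old_x/x] (old_x is the value of x before the assignment; eliminate old_x by solving x = E[old_x/x] for old_x)
Step 1: Precondition P: x>129, i.e. old_x > 129
Step 2: Assignment gives x = old_x + 494, so old_x = x - 494
Step 3: Substitute into P: x - 494 > 129
Step 4: Simplify: x > 129+494 = 623

623


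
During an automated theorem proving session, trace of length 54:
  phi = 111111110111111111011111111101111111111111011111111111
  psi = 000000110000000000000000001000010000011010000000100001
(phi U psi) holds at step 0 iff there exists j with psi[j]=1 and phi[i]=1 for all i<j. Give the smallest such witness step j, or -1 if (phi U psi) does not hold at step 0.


(phi U psi) at 0: need smallest j with psi[j]=1 and phi[i]=1 for all i in [0,j).
Scan from step 0:
  step 0: phi=1, psi=0 -> continue
  step 1: phi=1, psi=0 -> continue
  step 2: phi=1, psi=0 -> continue
  step 3: phi=1, psi=0 -> continue
  step 6: psi=1 and phi held for [0,6) -> witness found
Witness step = 6

6


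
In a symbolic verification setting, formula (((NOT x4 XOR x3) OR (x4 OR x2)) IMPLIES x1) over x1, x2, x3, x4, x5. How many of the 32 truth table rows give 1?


Formula: (((NOT x4 XOR x3) OR (x4 OR x2)) IMPLIES x1) over 5 vars (32 rows)
Evaluate each row (x1, x2, x3, x4, x5 as bits, MSB first):
  row 0 [00000]: (((NOT 0 XOR 0) OR (0 OR 0)) IMPLIES 0) -> 0
  row 1 [00001]: (((NOT 0 XOR 0) OR (0 OR 0)) IMPLIES 0) -> 0
  row 2 [00010]: (((NOT 1 XOR 0) OR (1 OR 0)) IMPLIES 0) -> 0
  row 3 [00011]: (((NOT 1 XOR 0) OR (1 OR 0)) IMPLIES 0) -> 0
  row 4 [00100]: (((NOT 0 XOR 1) OR (0 OR 0)) IMPLIES 0) -> 1
  row 5 [00101]: (((NOT 0 XOR 1) OR (0 OR 0)) IMPLIES 0) -> 1
  row 6 [00110]: (((NOT 1 XOR 1) OR (1 OR 0)) IMPLIES 0) -> 0
  row 7 [00111]: (((NOT 1 XOR 1) OR (1 OR 0)) IMPLIES 0) -> 0
  row 8 [01000]: (((NOT 0 XOR 0) OR (0 OR 1)) IMPLIES 0) -> 0
  row 9 [01001]: (((NOT 0 XOR 0) OR (0 OR 1)) IMPLIES 0) -> 0
  row 10 [01010]: (((NOT 1 XOR 0) OR (1 OR 1)) IMPLIES 0) -> 0
  row 11 [01011]: (((NOT 1 XOR 0) OR (1 OR 1)) IMPLIES 0) -> 0
  row 12 [01100]: (((NOT 0 XOR 1) OR (0 OR 1)) IMPLIES 0) -> 0
  row 13 [01101]: (((NOT 0 XOR 1) OR (0 OR 1)) IMPLIES 0) -> 0
  row 14 [01110]: (((NOT 1 XOR 1) OR (1 OR 1)) IMPLIES 0) -> 0
  row 15 [01111]: (((NOT 1 XOR 1) OR (1 OR 1)) IMPLIES 0) -> 0
  row 16 [10000]: (((NOT 0 XOR 0) OR (0 OR 0)) IMPLIES 1) -> 1
  row 17 [10001]: (((NOT 0 XOR 0) OR (0 OR 0)) IMPLIES 1) -> 1
  row 18 [10010]: (((NOT 1 XOR 0) OR (1 OR 0)) IMPLIES 1) -> 1
  row 19 [10011]: (((NOT 1 XOR 0) OR (1 OR 0)) IMPLIES 1) -> 1
  row 20 [10100]: (((NOT 0 XOR 1) OR (0 OR 0)) IMPLIES 1) -> 1
  row 21 [10101]: (((NOT 0 XOR 1) OR (0 OR 0)) IMPLIES 1) -> 1
  row 22 [10110]: (((NOT 1 XOR 1) OR (1 OR 0)) IMPLIES 1) -> 1
  row 23 [10111]: (((NOT 1 XOR 1) OR (1 OR 0)) IMPLIES 1) -> 1
  row 24 [11000]: (((NOT 0 XOR 0) OR (0 OR 1)) IMPLIES 1) -> 1
  row 25 [11001]: (((NOT 0 XOR 0) OR (0 OR 1)) IMPLIES 1) -> 1
  row 26 [11010]: (((NOT 1 XOR 0) OR (1 OR 1)) IMPLIES 1) -> 1
  row 27 [11011]: (((NOT 1 XOR 0) OR (1 OR 1)) IMPLIES 1) -> 1
  row 28 [11100]: (((NOT 0 XOR 1) OR (0 OR 1)) IMPLIES 1) -> 1
  row 29 [11101]: (((NOT 0 XOR 1) OR (0 OR 1)) IMPLIES 1) -> 1
  row 30 [11110]: (((NOT 1 XOR 1) OR (1 OR 1)) IMPLIES 1) -> 1
  row 31 [11111]: (((NOT 1 XOR 1) OR (1 OR 1)) IMPLIES 1) -> 1
Full result column, 8 rows per line (x1,x2 fixed per line; x3,x4,x5 runs 000..111 left to right):
  rows 0-7 [x1,x2=00]: 00001100  (ones: 2)
  rows 8-15 [x1,x2=01]: 00000000  (ones: 0)
  rows 16-23 [x1,x2=10]: 11111111  (ones: 8)
  rows 24-31 [x1,x2=11]: 11111111  (ones: 8)
Count of 1-rows = 2+0+8+8 = 18

18


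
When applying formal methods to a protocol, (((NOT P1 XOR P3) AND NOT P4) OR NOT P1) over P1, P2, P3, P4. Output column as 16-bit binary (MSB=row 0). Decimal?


Formula: (((NOT P1 XOR P3) AND NOT P4) OR NOT P1) over P1, P2, P3, P4 (16 rows)
Evaluate each row (bits = P1,P2,P3,P4, MSB first):
  row 0 [0000]: (((NOT 0 XOR 0) AND NOT 0) OR NOT 0) -> 1
  row 1 [0001]: (((NOT 0 XOR 0) AND NOT 1) OR NOT 0) -> 1
  row 2 [0010]: (((NOT 0 XOR 1) AND NOT 0) OR NOT 0) -> 1
  row 3 [0011]: (((NOT 0 XOR 1) AND NOT 1) OR NOT 0) -> 1
  row 4 [0100]: (((NOT 0 XOR 0) AND NOT 0) OR NOT 0) -> 1
  row 5 [0101]: (((NOT 0 XOR 0) AND NOT 1) OR NOT 0) -> 1
  row 6 [0110]: (((NOT 0 XOR 1) AND NOT 0) OR NOT 0) -> 1
  row 7 [0111]: (((NOT 0 XOR 1) AND NOT 1) OR NOT 0) -> 1
  row 8 [1000]: (((NOT 1 XOR 0) AND NOT 0) OR NOT 1) -> 0
  row 9 [1001]: (((NOT 1 XOR 0) AND NOT 1) OR NOT 1) -> 0
  row 10 [1010]: (((NOT 1 XOR 1) AND NOT 0) OR NOT 1) -> 1
  row 11 [1011]: (((NOT 1 XOR 1) AND NOT 1) OR NOT 1) -> 0
  row 12 [1100]: (((NOT 1 XOR 0) AND NOT 0) OR NOT 1) -> 0
  row 13 [1101]: (((NOT 1 XOR 0) AND NOT 1) OR NOT 1) -> 0
  row 14 [1110]: (((NOT 1 XOR 1) AND NOT 0) OR NOT 1) -> 1
  row 15 [1111]: (((NOT 1 XOR 1) AND NOT 1) OR NOT 1) -> 0
Full result column, 4 rows per line (P1,P2 fixed per line; P3,P4 runs 00..11 left to right):
  rows 0-3 [P1,P2=00]: 1111  = hex F
  rows 4-7 [P1,P2=01]: 1111  = hex F
  rows 8-11 [P1,P2=10]: 0010  = hex 2
  rows 12-15 [P1,P2=11]: 0010  = hex 2
Output column (row 0 .. row 15) = 1111111100100010
Output column grouped in 4s = 1111 1111 0010 0010 = 0xFF22
Convert to decimal digit by digit (value = value*16 + digit):
  F -> 15
  15*16 + 15 (F) = 255
  255*16 + 2 = 4082
  4082*16 + 2 = 65314
Decimal = 65314

65314


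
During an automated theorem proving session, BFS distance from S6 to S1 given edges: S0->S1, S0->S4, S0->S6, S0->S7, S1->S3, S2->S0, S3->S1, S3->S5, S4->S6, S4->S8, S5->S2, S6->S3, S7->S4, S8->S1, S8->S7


BFS layer-by-layer from S6:
  dist 0: {S6}
  dist 1: {S3}
  dist 2: {S1, S5}
  -> S1 reached at distance 2
Shortest path length = 2

2


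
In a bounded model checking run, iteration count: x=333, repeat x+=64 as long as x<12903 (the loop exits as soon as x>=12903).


Step 1: x goes from 333 toward 12903 by 64; the body runs while x<12903, so iterations = ceil((bound-start)/step)
Step 2: Distance=12570
Step 3: ceil(12570/64)=197

197
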